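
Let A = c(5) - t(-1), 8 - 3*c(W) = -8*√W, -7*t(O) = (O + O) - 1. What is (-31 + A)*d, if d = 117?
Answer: -23556/7 + 312*√5 ≈ -2667.5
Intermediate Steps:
t(O) = ⅐ - 2*O/7 (t(O) = -((O + O) - 1)/7 = -(2*O - 1)/7 = -(-1 + 2*O)/7 = ⅐ - 2*O/7)
c(W) = 8/3 + 8*√W/3 (c(W) = 8/3 - (-8)*√W/3 = 8/3 + 8*√W/3)
A = 47/21 + 8*√5/3 (A = (8/3 + 8*√5/3) - (⅐ - 2/7*(-1)) = (8/3 + 8*√5/3) - (⅐ + 2/7) = (8/3 + 8*√5/3) - 1*3/7 = (8/3 + 8*√5/3) - 3/7 = 47/21 + 8*√5/3 ≈ 8.2009)
(-31 + A)*d = (-31 + (47/21 + 8*√5/3))*117 = (-604/21 + 8*√5/3)*117 = -23556/7 + 312*√5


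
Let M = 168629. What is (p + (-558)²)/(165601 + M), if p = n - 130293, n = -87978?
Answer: 2387/8570 ≈ 0.27853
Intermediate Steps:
p = -218271 (p = -87978 - 130293 = -218271)
(p + (-558)²)/(165601 + M) = (-218271 + (-558)²)/(165601 + 168629) = (-218271 + 311364)/334230 = 93093*(1/334230) = 2387/8570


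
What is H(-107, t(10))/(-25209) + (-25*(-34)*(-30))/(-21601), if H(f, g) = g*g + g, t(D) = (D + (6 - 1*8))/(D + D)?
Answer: 16070435086/13613490225 ≈ 1.1805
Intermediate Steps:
t(D) = (-2 + D)/(2*D) (t(D) = (D + (6 - 8))/((2*D)) = (D - 2)*(1/(2*D)) = (-2 + D)*(1/(2*D)) = (-2 + D)/(2*D))
H(f, g) = g + g² (H(f, g) = g² + g = g + g²)
H(-107, t(10))/(-25209) + (-25*(-34)*(-30))/(-21601) = (((½)*(-2 + 10)/10)*(1 + (½)*(-2 + 10)/10))/(-25209) + (-25*(-34)*(-30))/(-21601) = (((½)*(⅒)*8)*(1 + (½)*(⅒)*8))*(-1/25209) + (850*(-30))*(-1/21601) = (2*(1 + ⅖)/5)*(-1/25209) - 25500*(-1/21601) = ((⅖)*(7/5))*(-1/25209) + 25500/21601 = (14/25)*(-1/25209) + 25500/21601 = -14/630225 + 25500/21601 = 16070435086/13613490225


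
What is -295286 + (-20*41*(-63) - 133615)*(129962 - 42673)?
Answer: -7154065281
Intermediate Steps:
-295286 + (-20*41*(-63) - 133615)*(129962 - 42673) = -295286 + (-820*(-63) - 133615)*87289 = -295286 + (51660 - 133615)*87289 = -295286 - 81955*87289 = -295286 - 7153769995 = -7154065281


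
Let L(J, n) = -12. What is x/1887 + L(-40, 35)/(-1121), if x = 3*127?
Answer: 149915/705109 ≈ 0.21261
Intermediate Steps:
x = 381
x/1887 + L(-40, 35)/(-1121) = 381/1887 - 12/(-1121) = 381*(1/1887) - 12*(-1/1121) = 127/629 + 12/1121 = 149915/705109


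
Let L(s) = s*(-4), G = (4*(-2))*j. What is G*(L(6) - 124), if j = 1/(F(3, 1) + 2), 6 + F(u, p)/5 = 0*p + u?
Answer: -1184/13 ≈ -91.077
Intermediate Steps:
F(u, p) = -30 + 5*u (F(u, p) = -30 + 5*(0*p + u) = -30 + 5*(0 + u) = -30 + 5*u)
j = -1/13 (j = 1/((-30 + 5*3) + 2) = 1/((-30 + 15) + 2) = 1/(-15 + 2) = 1/(-13) = -1/13 ≈ -0.076923)
G = 8/13 (G = (4*(-2))*(-1/13) = -8*(-1/13) = 8/13 ≈ 0.61539)
L(s) = -4*s
G*(L(6) - 124) = 8*(-4*6 - 124)/13 = 8*(-24 - 124)/13 = (8/13)*(-148) = -1184/13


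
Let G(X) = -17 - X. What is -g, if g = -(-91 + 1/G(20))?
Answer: -3368/37 ≈ -91.027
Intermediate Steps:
g = 3368/37 (g = -(-91 + 1/(-17 - 1*20)) = -(-91 + 1/(-17 - 20)) = -(-91 + 1/(-37)) = -(-91 - 1/37) = -1*(-3368/37) = 3368/37 ≈ 91.027)
-g = -1*3368/37 = -3368/37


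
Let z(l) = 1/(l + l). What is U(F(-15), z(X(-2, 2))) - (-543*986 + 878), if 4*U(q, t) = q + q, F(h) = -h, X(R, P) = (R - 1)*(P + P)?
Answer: 1069055/2 ≈ 5.3453e+5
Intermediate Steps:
X(R, P) = 2*P*(-1 + R) (X(R, P) = (-1 + R)*(2*P) = 2*P*(-1 + R))
z(l) = 1/(2*l)
U(q, t) = q/2 (U(q, t) = (q + q)/4 = (2*q)/4 = q/2)
U(F(-15), z(X(-2, 2))) - (-543*986 + 878) = (-1*(-15))/2 - (-543*986 + 878) = (½)*15 - (-535398 + 878) = 15/2 - 1*(-534520) = 15/2 + 534520 = 1069055/2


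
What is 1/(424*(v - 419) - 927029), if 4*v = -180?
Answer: -1/1123765 ≈ -8.8987e-7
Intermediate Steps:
v = -45 (v = (¼)*(-180) = -45)
1/(424*(v - 419) - 927029) = 1/(424*(-45 - 419) - 927029) = 1/(424*(-464) - 927029) = 1/(-196736 - 927029) = 1/(-1123765) = -1/1123765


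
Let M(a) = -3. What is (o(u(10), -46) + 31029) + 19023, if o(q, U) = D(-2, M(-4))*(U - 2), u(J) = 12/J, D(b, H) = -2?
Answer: 50148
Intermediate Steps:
o(q, U) = 4 - 2*U (o(q, U) = -2*(U - 2) = -2*(-2 + U) = 4 - 2*U)
(o(u(10), -46) + 31029) + 19023 = ((4 - 2*(-46)) + 31029) + 19023 = ((4 + 92) + 31029) + 19023 = (96 + 31029) + 19023 = 31125 + 19023 = 50148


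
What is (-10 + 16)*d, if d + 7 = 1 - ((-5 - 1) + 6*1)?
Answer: -36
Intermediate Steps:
d = -6 (d = -7 + (1 - ((-5 - 1) + 6*1)) = -7 + (1 - (-6 + 6)) = -7 + (1 - 1*0) = -7 + (1 + 0) = -7 + 1 = -6)
(-10 + 16)*d = (-10 + 16)*(-6) = 6*(-6) = -36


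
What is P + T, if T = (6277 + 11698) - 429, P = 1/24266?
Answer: 425771237/24266 ≈ 17546.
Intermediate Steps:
P = 1/24266 ≈ 4.1210e-5
T = 17546 (T = 17975 - 429 = 17546)
P + T = 1/24266 + 17546 = 425771237/24266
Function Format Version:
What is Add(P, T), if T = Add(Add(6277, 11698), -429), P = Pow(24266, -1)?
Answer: Rational(425771237, 24266) ≈ 17546.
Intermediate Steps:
P = Rational(1, 24266) ≈ 4.1210e-5
T = 17546 (T = Add(17975, -429) = 17546)
Add(P, T) = Add(Rational(1, 24266), 17546) = Rational(425771237, 24266)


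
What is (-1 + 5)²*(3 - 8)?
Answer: -80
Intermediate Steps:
(-1 + 5)²*(3 - 8) = 4²*(-5) = 16*(-5) = -80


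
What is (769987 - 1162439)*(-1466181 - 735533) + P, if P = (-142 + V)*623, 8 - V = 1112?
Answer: 864066286470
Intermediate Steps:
V = -1104 (V = 8 - 1*1112 = 8 - 1112 = -1104)
P = -776258 (P = (-142 - 1104)*623 = -1246*623 = -776258)
(769987 - 1162439)*(-1466181 - 735533) + P = (769987 - 1162439)*(-1466181 - 735533) - 776258 = -392452*(-2201714) - 776258 = 864067062728 - 776258 = 864066286470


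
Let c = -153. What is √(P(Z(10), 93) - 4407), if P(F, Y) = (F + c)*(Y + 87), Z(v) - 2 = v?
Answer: I*√29787 ≈ 172.59*I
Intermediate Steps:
Z(v) = 2 + v
P(F, Y) = (-153 + F)*(87 + Y) (P(F, Y) = (F - 153)*(Y + 87) = (-153 + F)*(87 + Y))
√(P(Z(10), 93) - 4407) = √((-13311 - 153*93 + 87*(2 + 10) + (2 + 10)*93) - 4407) = √((-13311 - 14229 + 87*12 + 12*93) - 4407) = √((-13311 - 14229 + 1044 + 1116) - 4407) = √(-25380 - 4407) = √(-29787) = I*√29787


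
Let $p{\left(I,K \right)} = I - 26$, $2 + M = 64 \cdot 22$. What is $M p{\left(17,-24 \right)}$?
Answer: $-12654$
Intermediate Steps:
$M = 1406$ ($M = -2 + 64 \cdot 22 = -2 + 1408 = 1406$)
$p{\left(I,K \right)} = -26 + I$
$M p{\left(17,-24 \right)} = 1406 \left(-26 + 17\right) = 1406 \left(-9\right) = -12654$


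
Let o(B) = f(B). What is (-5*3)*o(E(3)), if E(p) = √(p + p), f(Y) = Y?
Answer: -15*√6 ≈ -36.742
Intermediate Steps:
E(p) = √2*√p (E(p) = √(2*p) = √2*√p)
o(B) = B
(-5*3)*o(E(3)) = (-5*3)*(√2*√3) = -15*√6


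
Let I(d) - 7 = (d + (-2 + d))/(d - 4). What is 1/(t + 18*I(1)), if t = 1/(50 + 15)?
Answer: 65/8191 ≈ 0.0079355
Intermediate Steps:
t = 1/65 ≈ 0.015385
I(d) = 7 + (-2 + 2*d)/(-4 + d) (I(d) = 7 + (d + (-2 + d))/(d - 4) = 7 + (-2 + 2*d)/(-4 + d))
1/(t + 18*I(1)) = 1/(1/65 + 18*(3*(-10 + 3*1)/(-4 + 1))) = 1/(1/65 + 18*(3*(-10 + 3)/(-3))) = 1/(1/65 + 18*(3*(-1/3)*(-7))) = 1/(1/65 + 18*7) = 1/(1/65 + 126) = 1/(8191/65) = 65/8191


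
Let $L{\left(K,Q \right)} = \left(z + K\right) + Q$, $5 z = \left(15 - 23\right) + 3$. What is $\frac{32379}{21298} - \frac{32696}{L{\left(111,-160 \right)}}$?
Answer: $\frac{348989179}{532450} \approx 655.44$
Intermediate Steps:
$z = -1$ ($z = \frac{\left(15 - 23\right) + 3}{5} = \frac{-8 + 3}{5} = \frac{1}{5} \left(-5\right) = -1$)
$L{\left(K,Q \right)} = -1 + K + Q$ ($L{\left(K,Q \right)} = \left(-1 + K\right) + Q = -1 + K + Q$)
$\frac{32379}{21298} - \frac{32696}{L{\left(111,-160 \right)}} = \frac{32379}{21298} - \frac{32696}{-1 + 111 - 160} = 32379 \cdot \frac{1}{21298} - \frac{32696}{-50} = \frac{32379}{21298} - - \frac{16348}{25} = \frac{32379}{21298} + \frac{16348}{25} = \frac{348989179}{532450}$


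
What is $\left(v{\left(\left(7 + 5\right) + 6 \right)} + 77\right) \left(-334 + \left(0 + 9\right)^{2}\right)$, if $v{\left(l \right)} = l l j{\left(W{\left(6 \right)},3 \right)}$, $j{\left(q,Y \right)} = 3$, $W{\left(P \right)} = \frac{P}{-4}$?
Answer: $-265397$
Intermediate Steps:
$W{\left(P \right)} = - \frac{P}{4}$ ($W{\left(P \right)} = P \left(- \frac{1}{4}\right) = - \frac{P}{4}$)
$v{\left(l \right)} = 3 l^{2}$ ($v{\left(l \right)} = l l 3 = l^{2} \cdot 3 = 3 l^{2}$)
$\left(v{\left(\left(7 + 5\right) + 6 \right)} + 77\right) \left(-334 + \left(0 + 9\right)^{2}\right) = \left(3 \left(\left(7 + 5\right) + 6\right)^{2} + 77\right) \left(-334 + \left(0 + 9\right)^{2}\right) = \left(3 \left(12 + 6\right)^{2} + 77\right) \left(-334 + 9^{2}\right) = \left(3 \cdot 18^{2} + 77\right) \left(-334 + 81\right) = \left(3 \cdot 324 + 77\right) \left(-253\right) = \left(972 + 77\right) \left(-253\right) = 1049 \left(-253\right) = -265397$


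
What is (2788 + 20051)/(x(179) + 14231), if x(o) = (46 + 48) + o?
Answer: 22839/14504 ≈ 1.5747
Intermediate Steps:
x(o) = 94 + o
(2788 + 20051)/(x(179) + 14231) = (2788 + 20051)/((94 + 179) + 14231) = 22839/(273 + 14231) = 22839/14504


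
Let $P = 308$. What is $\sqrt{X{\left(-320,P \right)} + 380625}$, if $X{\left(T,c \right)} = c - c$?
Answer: $25 \sqrt{609} \approx 616.95$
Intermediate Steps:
$X{\left(T,c \right)} = 0$
$\sqrt{X{\left(-320,P \right)} + 380625} = \sqrt{0 + 380625} = \sqrt{380625} = 25 \sqrt{609}$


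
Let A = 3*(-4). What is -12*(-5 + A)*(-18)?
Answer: -3672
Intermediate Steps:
A = -12
-12*(-5 + A)*(-18) = -12*(-5 - 12)*(-18) = -12*(-17)*(-18) = 204*(-18) = -3672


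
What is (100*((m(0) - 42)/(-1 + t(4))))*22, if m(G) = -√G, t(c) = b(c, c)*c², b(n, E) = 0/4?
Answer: 92400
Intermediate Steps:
b(n, E) = 0 (b(n, E) = 0*(¼) = 0)
t(c) = 0 (t(c) = 0*c² = 0)
(100*((m(0) - 42)/(-1 + t(4))))*22 = (100*((-√0 - 42)/(-1 + 0)))*22 = (100*((-1*0 - 42)/(-1)))*22 = (100*((0 - 42)*(-1)))*22 = (100*(-42*(-1)))*22 = (100*42)*22 = 4200*22 = 92400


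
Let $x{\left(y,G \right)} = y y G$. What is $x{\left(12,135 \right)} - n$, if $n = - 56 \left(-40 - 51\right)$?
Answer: $14344$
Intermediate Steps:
$x{\left(y,G \right)} = G y^{2}$ ($x{\left(y,G \right)} = y^{2} G = G y^{2}$)
$n = 5096$ ($n = \left(-56\right) \left(-91\right) = 5096$)
$x{\left(12,135 \right)} - n = 135 \cdot 12^{2} - 5096 = 135 \cdot 144 - 5096 = 19440 - 5096 = 14344$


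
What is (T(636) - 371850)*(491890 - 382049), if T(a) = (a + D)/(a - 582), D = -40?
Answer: -1102765415332/27 ≈ -4.0843e+10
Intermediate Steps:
T(a) = (-40 + a)/(-582 + a) (T(a) = (a - 40)/(a - 582) = (-40 + a)/(-582 + a))
(T(636) - 371850)*(491890 - 382049) = ((-40 + 636)/(-582 + 636) - 371850)*(491890 - 382049) = (596/54 - 371850)*109841 = ((1/54)*596 - 371850)*109841 = (298/27 - 371850)*109841 = -10039652/27*109841 = -1102765415332/27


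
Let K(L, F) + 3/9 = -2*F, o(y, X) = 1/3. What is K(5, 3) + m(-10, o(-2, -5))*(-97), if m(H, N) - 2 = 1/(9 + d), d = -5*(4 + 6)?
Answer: -24350/123 ≈ -197.97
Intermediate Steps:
o(y, X) = ⅓
K(L, F) = -⅓ - 2*F
d = -50 (d = -5*10 = -50)
m(H, N) = 81/41 (m(H, N) = 2 + 1/(9 - 50) = 2 + 1/(-41) = 2 - 1/41 = 81/41)
K(5, 3) + m(-10, o(-2, -5))*(-97) = (-⅓ - 2*3) + (81/41)*(-97) = (-⅓ - 6) - 7857/41 = -19/3 - 7857/41 = -24350/123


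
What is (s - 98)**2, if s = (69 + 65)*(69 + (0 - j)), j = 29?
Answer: 27688644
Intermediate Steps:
s = 5360 (s = (69 + 65)*(69 + (0 - 1*29)) = 134*(69 + (0 - 29)) = 134*(69 - 29) = 134*40 = 5360)
(s - 98)**2 = (5360 - 98)**2 = 5262**2 = 27688644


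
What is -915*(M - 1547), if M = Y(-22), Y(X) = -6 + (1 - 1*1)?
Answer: 1420995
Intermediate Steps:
Y(X) = -6 (Y(X) = -6 + (1 - 1) = -6 + 0 = -6)
M = -6
-915*(M - 1547) = -915*(-6 - 1547) = -915*(-1553) = 1420995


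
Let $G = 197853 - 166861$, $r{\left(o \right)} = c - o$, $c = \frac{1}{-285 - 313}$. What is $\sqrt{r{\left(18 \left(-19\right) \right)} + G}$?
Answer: $\frac{\sqrt{11205163138}}{598} \approx 177.01$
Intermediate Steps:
$c = - \frac{1}{598}$ ($c = \frac{1}{-598} = - \frac{1}{598} \approx -0.0016722$)
$r{\left(o \right)} = - \frac{1}{598} - o$
$G = 30992$
$\sqrt{r{\left(18 \left(-19\right) \right)} + G} = \sqrt{\left(- \frac{1}{598} - 18 \left(-19\right)\right) + 30992} = \sqrt{\left(- \frac{1}{598} - -342\right) + 30992} = \sqrt{\left(- \frac{1}{598} + 342\right) + 30992} = \sqrt{\frac{204515}{598} + 30992} = \sqrt{\frac{18737731}{598}} = \frac{\sqrt{11205163138}}{598}$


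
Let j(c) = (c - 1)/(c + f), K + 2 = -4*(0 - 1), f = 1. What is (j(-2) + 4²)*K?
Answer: 38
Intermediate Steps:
K = 2 (K = -2 - 4*(0 - 1) = -2 - 4*(-1) = -2 + 4 = 2)
j(c) = (-1 + c)/(1 + c) (j(c) = (c - 1)/(c + 1) = (-1 + c)/(1 + c))
(j(-2) + 4²)*K = ((-1 - 2)/(1 - 2) + 4²)*2 = (-3/(-1) + 16)*2 = (-1*(-3) + 16)*2 = (3 + 16)*2 = 19*2 = 38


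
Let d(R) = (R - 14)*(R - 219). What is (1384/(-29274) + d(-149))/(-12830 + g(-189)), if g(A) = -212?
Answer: -438992558/95447877 ≈ -4.5993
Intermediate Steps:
d(R) = (-219 + R)*(-14 + R) (d(R) = (-14 + R)*(-219 + R) = (-219 + R)*(-14 + R))
(1384/(-29274) + d(-149))/(-12830 + g(-189)) = (1384/(-29274) + (3066 + (-149)**2 - 233*(-149)))/(-12830 - 212) = (1384*(-1/29274) + (3066 + 22201 + 34717))/(-13042) = (-692/14637 + 59984)*(-1/13042) = (877985116/14637)*(-1/13042) = -438992558/95447877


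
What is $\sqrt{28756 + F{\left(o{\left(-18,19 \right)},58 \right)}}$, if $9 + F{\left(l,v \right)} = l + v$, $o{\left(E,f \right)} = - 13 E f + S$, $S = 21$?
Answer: $2 \sqrt{8318} \approx 182.41$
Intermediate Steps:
$o{\left(E,f \right)} = 21 - 13 E f$ ($o{\left(E,f \right)} = - 13 E f + 21 = 21 - 13 E f$)
$F{\left(l,v \right)} = -9 + l + v$ ($F{\left(l,v \right)} = -9 + \left(l + v\right) = -9 + l + v$)
$\sqrt{28756 + F{\left(o{\left(-18,19 \right)},58 \right)}} = \sqrt{28756 - \left(-70 - 4446\right)} = \sqrt{28756 + \left(-9 + \left(21 + 4446\right) + 58\right)} = \sqrt{28756 + \left(-9 + 4467 + 58\right)} = \sqrt{28756 + 4516} = \sqrt{33272} = 2 \sqrt{8318}$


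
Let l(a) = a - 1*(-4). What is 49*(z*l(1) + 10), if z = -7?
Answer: -1225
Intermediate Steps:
l(a) = 4 + a (l(a) = a + 4 = 4 + a)
49*(z*l(1) + 10) = 49*(-7*(4 + 1) + 10) = 49*(-7*5 + 10) = 49*(-35 + 10) = 49*(-25) = -1225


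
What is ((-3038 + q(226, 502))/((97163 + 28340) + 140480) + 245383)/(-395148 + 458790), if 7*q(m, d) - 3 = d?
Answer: 228436962331/59246915301 ≈ 3.8557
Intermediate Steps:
q(m, d) = 3/7 + d/7
((-3038 + q(226, 502))/((97163 + 28340) + 140480) + 245383)/(-395148 + 458790) = ((-3038 + (3/7 + (1/7)*502))/((97163 + 28340) + 140480) + 245383)/(-395148 + 458790) = ((-3038 + (3/7 + 502/7))/(125503 + 140480) + 245383)/63642 = ((-3038 + 505/7)/265983 + 245383)*(1/63642) = (-20761/7*1/265983 + 245383)*(1/63642) = (-20761/1861881 + 245383)*(1/63642) = (456873924662/1861881)*(1/63642) = 228436962331/59246915301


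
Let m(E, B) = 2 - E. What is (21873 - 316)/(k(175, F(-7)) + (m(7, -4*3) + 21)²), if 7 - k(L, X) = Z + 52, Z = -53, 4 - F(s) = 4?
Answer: 21557/264 ≈ 81.655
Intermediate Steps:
F(s) = 0 (F(s) = 4 - 1*4 = 4 - 4 = 0)
k(L, X) = 8 (k(L, X) = 7 - (-53 + 52) = 7 - 1*(-1) = 7 + 1 = 8)
(21873 - 316)/(k(175, F(-7)) + (m(7, -4*3) + 21)²) = (21873 - 316)/(8 + ((2 - 1*7) + 21)²) = 21557/(8 + ((2 - 7) + 21)²) = 21557/(8 + (-5 + 21)²) = 21557/(8 + 16²) = 21557/(8 + 256) = 21557/264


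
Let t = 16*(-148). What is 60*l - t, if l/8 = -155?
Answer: -72032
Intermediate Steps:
l = -1240 (l = 8*(-155) = -1240)
t = -2368
60*l - t = 60*(-1240) - 1*(-2368) = -74400 + 2368 = -72032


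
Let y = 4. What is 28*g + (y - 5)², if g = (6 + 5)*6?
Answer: 1849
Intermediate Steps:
g = 66 (g = 11*6 = 66)
28*g + (y - 5)² = 28*66 + (4 - 5)² = 1848 + (-1)² = 1848 + 1 = 1849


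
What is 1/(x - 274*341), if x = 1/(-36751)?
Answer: -36751/3433792935 ≈ -1.0703e-5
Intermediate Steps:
x = -1/36751 ≈ -2.7210e-5
1/(x - 274*341) = 1/(-1/36751 - 274*341) = 1/(-1/36751 - 93434) = 1/(-3433792935/36751) = -36751/3433792935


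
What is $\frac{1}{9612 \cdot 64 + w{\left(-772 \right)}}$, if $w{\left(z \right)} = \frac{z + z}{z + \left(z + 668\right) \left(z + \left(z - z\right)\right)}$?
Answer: $\frac{103}{63362302} \approx 1.6256 \cdot 10^{-6}$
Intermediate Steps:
$w{\left(z \right)} = \frac{2 z}{z + z \left(668 + z\right)}$ ($w{\left(z \right)} = \frac{2 z}{z + \left(668 + z\right) \left(z + 0\right)} = \frac{2 z}{z + \left(668 + z\right) z} = \frac{2 z}{z + z \left(668 + z\right)}$)
$\frac{1}{9612 \cdot 64 + w{\left(-772 \right)}} = \frac{1}{9612 \cdot 64 + \frac{2}{669 - 772}} = \frac{1}{615168 + \frac{2}{-103}} = \frac{1}{615168 + 2 \left(- \frac{1}{103}\right)} = \frac{1}{615168 - \frac{2}{103}} = \frac{1}{\frac{63362302}{103}} = \frac{103}{63362302}$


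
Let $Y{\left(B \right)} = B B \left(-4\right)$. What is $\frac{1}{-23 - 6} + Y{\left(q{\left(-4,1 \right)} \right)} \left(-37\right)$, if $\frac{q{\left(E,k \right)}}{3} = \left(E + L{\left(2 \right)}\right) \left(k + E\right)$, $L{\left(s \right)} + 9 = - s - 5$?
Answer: $\frac{139060799}{29} \approx 4.7952 \cdot 10^{6}$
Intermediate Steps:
$L{\left(s \right)} = -14 - s$ ($L{\left(s \right)} = -9 - \left(5 + s\right) = -14 - s$)
$q{\left(E,k \right)} = 3 \left(-16 + E\right) \left(E + k\right)$ ($q{\left(E,k \right)} = 3 \left(E - 16\right) \left(k + E\right) = 3 \left(E - 16\right) \left(E + k\right) = 3 \left(-16 + E\right) \left(E + k\right)$)
$Y{\left(B \right)} = - 4 B^{2}$ ($Y{\left(B \right)} = B^{2} \left(-4\right) = - 4 B^{2}$)
$\frac{1}{-23 - 6} + Y{\left(q{\left(-4,1 \right)} \right)} \left(-37\right) = \frac{1}{-23 - 6} + - 4 \left(\left(-48\right) \left(-4\right) - 48 + 3 \left(-4\right)^{2} + 3 \left(-4\right) 1\right)^{2} \left(-37\right) = \frac{1}{-29} + - 4 \left(192 - 48 + 3 \cdot 16 - 12\right)^{2} \left(-37\right) = - \frac{1}{29} + - 4 \left(192 - 48 + 48 - 12\right)^{2} \left(-37\right) = - \frac{1}{29} + - 4 \cdot 180^{2} \left(-37\right) = - \frac{1}{29} + \left(-4\right) 32400 \left(-37\right) = - \frac{1}{29} - -4795200 = - \frac{1}{29} + 4795200 = \frac{139060799}{29}$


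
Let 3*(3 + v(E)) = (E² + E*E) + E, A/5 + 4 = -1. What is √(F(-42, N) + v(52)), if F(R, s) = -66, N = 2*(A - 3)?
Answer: √1751 ≈ 41.845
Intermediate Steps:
A = -25 (A = -20 + 5*(-1) = -20 - 5 = -25)
N = -56 (N = 2*(-25 - 3) = 2*(-28) = -56)
v(E) = -3 + E/3 + 2*E²/3 (v(E) = -3 + ((E² + E*E) + E)/3 = -3 + ((E² + E²) + E)/3 = -3 + (2*E² + E)/3 = -3 + (E + 2*E²)/3 = -3 + (E/3 + 2*E²/3) = -3 + E/3 + 2*E²/3)
√(F(-42, N) + v(52)) = √(-66 + (-3 + (⅓)*52 + (⅔)*52²)) = √(-66 + (-3 + 52/3 + (⅔)*2704)) = √(-66 + (-3 + 52/3 + 5408/3)) = √(-66 + 1817) = √1751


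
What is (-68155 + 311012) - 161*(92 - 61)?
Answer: 237866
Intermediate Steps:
(-68155 + 311012) - 161*(92 - 61) = 242857 - 161*31 = 242857 - 4991 = 237866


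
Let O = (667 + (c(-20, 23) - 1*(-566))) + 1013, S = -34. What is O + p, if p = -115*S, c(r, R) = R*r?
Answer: 5696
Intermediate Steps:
p = 3910 (p = -115*(-34) = 3910)
O = 1786 (O = (667 + (23*(-20) - 1*(-566))) + 1013 = (667 + (-460 + 566)) + 1013 = (667 + 106) + 1013 = 773 + 1013 = 1786)
O + p = 1786 + 3910 = 5696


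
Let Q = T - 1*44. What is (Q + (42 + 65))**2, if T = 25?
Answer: 7744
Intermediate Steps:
Q = -19 (Q = 25 - 1*44 = 25 - 44 = -19)
(Q + (42 + 65))**2 = (-19 + (42 + 65))**2 = (-19 + 107)**2 = 88**2 = 7744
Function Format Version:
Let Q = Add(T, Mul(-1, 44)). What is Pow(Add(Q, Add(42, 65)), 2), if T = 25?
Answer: 7744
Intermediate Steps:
Q = -19 (Q = Add(25, Mul(-1, 44)) = Add(25, -44) = -19)
Pow(Add(Q, Add(42, 65)), 2) = Pow(Add(-19, Add(42, 65)), 2) = Pow(Add(-19, 107), 2) = Pow(88, 2) = 7744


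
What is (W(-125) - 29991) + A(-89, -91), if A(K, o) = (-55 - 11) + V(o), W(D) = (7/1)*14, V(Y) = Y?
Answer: -30050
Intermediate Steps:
W(D) = 98 (W(D) = (7*1)*14 = 7*14 = 98)
A(K, o) = -66 + o (A(K, o) = (-55 - 11) + o = -66 + o)
(W(-125) - 29991) + A(-89, -91) = (98 - 29991) + (-66 - 91) = -29893 - 157 = -30050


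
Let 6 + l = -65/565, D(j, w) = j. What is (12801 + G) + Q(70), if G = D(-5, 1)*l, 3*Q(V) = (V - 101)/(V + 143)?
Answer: 926526049/72207 ≈ 12832.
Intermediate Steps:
l = -691/113 (l = -6 - 65/565 = -6 - 65*1/565 = -6 - 13/113 = -691/113 ≈ -6.1150)
Q(V) = (-101 + V)/(3*(143 + V)) (Q(V) = ((V - 101)/(V + 143))/3 = ((-101 + V)/(143 + V))/3 = (-101 + V)/(3*(143 + V)))
G = 3455/113 (G = -5*(-691/113) = 3455/113 ≈ 30.575)
(12801 + G) + Q(70) = (12801 + 3455/113) + (-101 + 70)/(3*(143 + 70)) = 1449968/113 + (⅓)*(-31)/213 = 1449968/113 + (⅓)*(1/213)*(-31) = 1449968/113 - 31/639 = 926526049/72207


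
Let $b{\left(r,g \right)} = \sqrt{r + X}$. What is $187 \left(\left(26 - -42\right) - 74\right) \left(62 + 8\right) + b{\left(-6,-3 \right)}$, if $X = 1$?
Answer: $-78540 + i \sqrt{5} \approx -78540.0 + 2.2361 i$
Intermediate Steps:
$b{\left(r,g \right)} = \sqrt{1 + r}$ ($b{\left(r,g \right)} = \sqrt{r + 1} = \sqrt{1 + r}$)
$187 \left(\left(26 - -42\right) - 74\right) \left(62 + 8\right) + b{\left(-6,-3 \right)} = 187 \left(\left(26 - -42\right) - 74\right) \left(62 + 8\right) + \sqrt{1 - 6} = 187 \left(\left(26 + 42\right) - 74\right) 70 + \sqrt{-5} = 187 \left(68 - 74\right) 70 + i \sqrt{5} = 187 \left(\left(-6\right) 70\right) + i \sqrt{5} = 187 \left(-420\right) + i \sqrt{5} = -78540 + i \sqrt{5}$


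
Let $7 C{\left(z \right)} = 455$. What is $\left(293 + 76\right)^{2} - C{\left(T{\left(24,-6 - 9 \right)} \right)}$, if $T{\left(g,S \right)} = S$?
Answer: $136096$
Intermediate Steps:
$C{\left(z \right)} = 65$ ($C{\left(z \right)} = \frac{1}{7} \cdot 455 = 65$)
$\left(293 + 76\right)^{2} - C{\left(T{\left(24,-6 - 9 \right)} \right)} = \left(293 + 76\right)^{2} - 65 = 369^{2} - 65 = 136161 - 65 = 136096$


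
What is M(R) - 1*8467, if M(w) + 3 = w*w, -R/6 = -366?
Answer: 4813946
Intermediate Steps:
R = 2196 (R = -6*(-366) = 2196)
M(w) = -3 + w² (M(w) = -3 + w*w = -3 + w²)
M(R) - 1*8467 = (-3 + 2196²) - 1*8467 = (-3 + 4822416) - 8467 = 4822413 - 8467 = 4813946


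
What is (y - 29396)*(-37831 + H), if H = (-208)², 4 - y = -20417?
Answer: -48761175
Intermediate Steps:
y = 20421 (y = 4 - 1*(-20417) = 4 + 20417 = 20421)
H = 43264
(y - 29396)*(-37831 + H) = (20421 - 29396)*(-37831 + 43264) = -8975*5433 = -48761175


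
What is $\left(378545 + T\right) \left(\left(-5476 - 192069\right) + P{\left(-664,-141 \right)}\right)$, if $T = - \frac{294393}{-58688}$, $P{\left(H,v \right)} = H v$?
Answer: $- \frac{2308744617587113}{58688} \approx -3.9339 \cdot 10^{10}$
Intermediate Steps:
$T = \frac{294393}{58688}$ ($T = \left(-294393\right) \left(- \frac{1}{58688}\right) = \frac{294393}{58688} \approx 5.0162$)
$\left(378545 + T\right) \left(\left(-5476 - 192069\right) + P{\left(-664,-141 \right)}\right) = \left(378545 + \frac{294393}{58688}\right) \left(\left(-5476 - 192069\right) - -93624\right) = \frac{22216343353 \left(-197545 + 93624\right)}{58688} = \frac{22216343353}{58688} \left(-103921\right) = - \frac{2308744617587113}{58688}$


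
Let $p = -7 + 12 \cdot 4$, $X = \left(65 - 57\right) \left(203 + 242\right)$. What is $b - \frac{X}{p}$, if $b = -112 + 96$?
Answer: $- \frac{4216}{41} \approx -102.83$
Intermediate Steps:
$b = -16$
$X = 3560$ ($X = 8 \cdot 445 = 3560$)
$p = 41$ ($p = -7 + 48 = 41$)
$b - \frac{X}{p} = -16 - \frac{3560}{41} = - \frac{4216}{41}$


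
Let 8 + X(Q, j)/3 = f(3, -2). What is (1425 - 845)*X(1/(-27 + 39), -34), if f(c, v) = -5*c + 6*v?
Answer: -60900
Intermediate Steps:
X(Q, j) = -105 (X(Q, j) = -24 + 3*(-5*3 + 6*(-2)) = -24 + 3*(-15 - 12) = -24 + 3*(-27) = -24 - 81 = -105)
(1425 - 845)*X(1/(-27 + 39), -34) = (1425 - 845)*(-105) = 580*(-105) = -60900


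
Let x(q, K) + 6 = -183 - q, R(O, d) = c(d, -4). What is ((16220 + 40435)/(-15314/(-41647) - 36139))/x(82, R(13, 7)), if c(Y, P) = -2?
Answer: 2359510785/407872782749 ≈ 0.0057849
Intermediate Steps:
R(O, d) = -2
x(q, K) = -189 - q (x(q, K) = -6 + (-183 - q) = -189 - q)
((16220 + 40435)/(-15314/(-41647) - 36139))/x(82, R(13, 7)) = ((16220 + 40435)/(-15314/(-41647) - 36139))/(-189 - 1*82) = (56655/(-15314*(-1/41647) - 36139))/(-189 - 82) = (56655/(15314/41647 - 36139))/(-271) = (56655/(-1505065619/41647))*(-1/271) = (56655*(-41647/1505065619))*(-1/271) = -2359510785/1505065619*(-1/271) = 2359510785/407872782749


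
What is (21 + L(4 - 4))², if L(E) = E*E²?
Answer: 441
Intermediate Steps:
L(E) = E³
(21 + L(4 - 4))² = (21 + (4 - 4)³)² = (21 + 0³)² = (21 + 0)² = 21² = 441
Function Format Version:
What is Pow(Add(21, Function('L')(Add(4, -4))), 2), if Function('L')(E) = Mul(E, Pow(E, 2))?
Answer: 441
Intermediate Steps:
Function('L')(E) = Pow(E, 3)
Pow(Add(21, Function('L')(Add(4, -4))), 2) = Pow(Add(21, Pow(Add(4, -4), 3)), 2) = Pow(Add(21, Pow(0, 3)), 2) = Pow(Add(21, 0), 2) = Pow(21, 2) = 441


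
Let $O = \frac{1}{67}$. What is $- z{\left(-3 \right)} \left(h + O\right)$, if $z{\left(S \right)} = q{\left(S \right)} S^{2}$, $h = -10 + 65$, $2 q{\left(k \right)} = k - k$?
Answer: $0$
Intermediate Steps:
$O = \frac{1}{67} \approx 0.014925$
$q{\left(k \right)} = 0$ ($q{\left(k \right)} = \frac{k - k}{2} = \frac{1}{2} \cdot 0 = 0$)
$h = 55$
$z{\left(S \right)} = 0$ ($z{\left(S \right)} = 0 S^{2} = 0$)
$- z{\left(-3 \right)} \left(h + O\right) = - 0 \left(55 + \frac{1}{67}\right) = - \frac{0 \cdot 3686}{67} = \left(-1\right) 0 = 0$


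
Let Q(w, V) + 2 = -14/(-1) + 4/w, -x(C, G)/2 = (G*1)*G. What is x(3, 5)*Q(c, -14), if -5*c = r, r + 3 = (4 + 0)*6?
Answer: -11600/21 ≈ -552.38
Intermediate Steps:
x(C, G) = -2*G² (x(C, G) = -2*G*1*G = -2*G*G = -2*G²)
r = 21 (r = -3 + (4 + 0)*6 = -3 + 4*6 = -3 + 24 = 21)
c = -21/5 (c = -⅕*21 = -21/5 ≈ -4.2000)
Q(w, V) = 12 + 4/w (Q(w, V) = -2 + (-14/(-1) + 4/w) = -2 + (-14*(-1) + 4/w) = -2 + (14 + 4/w) = 12 + 4/w)
x(3, 5)*Q(c, -14) = (-2*5²)*(12 + 4/(-21/5)) = (-2*25)*(12 + 4*(-5/21)) = -50*(12 - 20/21) = -50*232/21 = -11600/21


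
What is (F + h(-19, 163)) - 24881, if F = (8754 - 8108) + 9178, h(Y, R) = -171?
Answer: -15228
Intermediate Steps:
F = 9824 (F = 646 + 9178 = 9824)
(F + h(-19, 163)) - 24881 = (9824 - 171) - 24881 = 9653 - 24881 = -15228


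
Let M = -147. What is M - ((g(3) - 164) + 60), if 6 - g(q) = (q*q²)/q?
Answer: -40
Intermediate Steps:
g(q) = 6 - q² (g(q) = 6 - q*q²/q = 6 - q³/q = 6 - q²)
M - ((g(3) - 164) + 60) = -147 - (((6 - 1*3²) - 164) + 60) = -147 - (((6 - 1*9) - 164) + 60) = -147 - (((6 - 9) - 164) + 60) = -147 - ((-3 - 164) + 60) = -147 - (-167 + 60) = -147 - 1*(-107) = -147 + 107 = -40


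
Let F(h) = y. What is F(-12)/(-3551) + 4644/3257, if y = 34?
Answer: 16380106/11565607 ≈ 1.4163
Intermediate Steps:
F(h) = 34
F(-12)/(-3551) + 4644/3257 = 34/(-3551) + 4644/3257 = 34*(-1/3551) + 4644*(1/3257) = -34/3551 + 4644/3257 = 16380106/11565607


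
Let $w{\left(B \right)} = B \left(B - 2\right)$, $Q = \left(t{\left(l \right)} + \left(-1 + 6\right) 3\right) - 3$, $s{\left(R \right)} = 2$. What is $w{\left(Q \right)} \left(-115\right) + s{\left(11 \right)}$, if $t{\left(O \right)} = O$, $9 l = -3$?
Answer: $- \frac{116707}{9} \approx -12967.0$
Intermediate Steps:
$l = - \frac{1}{3}$ ($l = \frac{1}{9} \left(-3\right) = - \frac{1}{3} \approx -0.33333$)
$Q = \frac{35}{3}$ ($Q = \left(- \frac{1}{3} + \left(-1 + 6\right) 3\right) - 3 = \left(- \frac{1}{3} + 5 \cdot 3\right) - 3 = \left(- \frac{1}{3} + 15\right) - 3 = \frac{44}{3} - 3 = \frac{35}{3} \approx 11.667$)
$w{\left(B \right)} = B \left(-2 + B\right)$
$w{\left(Q \right)} \left(-115\right) + s{\left(11 \right)} = \frac{35 \left(-2 + \frac{35}{3}\right)}{3} \left(-115\right) + 2 = \frac{35}{3} \cdot \frac{29}{3} \left(-115\right) + 2 = \frac{1015}{9} \left(-115\right) + 2 = - \frac{116725}{9} + 2 = - \frac{116707}{9}$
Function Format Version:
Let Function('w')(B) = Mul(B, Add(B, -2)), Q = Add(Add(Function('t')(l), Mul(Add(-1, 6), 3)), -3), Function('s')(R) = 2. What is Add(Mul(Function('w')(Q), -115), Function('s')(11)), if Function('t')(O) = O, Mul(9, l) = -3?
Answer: Rational(-116707, 9) ≈ -12967.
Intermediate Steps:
l = Rational(-1, 3) (l = Mul(Rational(1, 9), -3) = Rational(-1, 3) ≈ -0.33333)
Q = Rational(35, 3) (Q = Add(Add(Rational(-1, 3), Mul(Add(-1, 6), 3)), -3) = Add(Add(Rational(-1, 3), Mul(5, 3)), -3) = Add(Add(Rational(-1, 3), 15), -3) = Add(Rational(44, 3), -3) = Rational(35, 3) ≈ 11.667)
Function('w')(B) = Mul(B, Add(-2, B))
Add(Mul(Function('w')(Q), -115), Function('s')(11)) = Add(Mul(Mul(Rational(35, 3), Add(-2, Rational(35, 3))), -115), 2) = Add(Mul(Mul(Rational(35, 3), Rational(29, 3)), -115), 2) = Add(Mul(Rational(1015, 9), -115), 2) = Add(Rational(-116725, 9), 2) = Rational(-116707, 9)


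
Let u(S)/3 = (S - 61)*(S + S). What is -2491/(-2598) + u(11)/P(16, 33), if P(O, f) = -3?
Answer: 2860291/2598 ≈ 1101.0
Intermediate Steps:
u(S) = 6*S*(-61 + S) (u(S) = 3*((S - 61)*(S + S)) = 3*((-61 + S)*(2*S)) = 3*(2*S*(-61 + S)) = 6*S*(-61 + S))
-2491/(-2598) + u(11)/P(16, 33) = -2491/(-2598) + (6*11*(-61 + 11))/(-3) = -2491*(-1/2598) + (6*11*(-50))*(-⅓) = 2491/2598 - 3300*(-⅓) = 2491/2598 + 1100 = 2860291/2598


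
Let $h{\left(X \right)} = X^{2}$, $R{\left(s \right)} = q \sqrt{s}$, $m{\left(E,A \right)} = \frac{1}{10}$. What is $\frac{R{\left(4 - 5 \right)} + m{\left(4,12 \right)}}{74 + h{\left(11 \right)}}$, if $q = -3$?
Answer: $\frac{1}{1950} - \frac{i}{65} \approx 0.00051282 - 0.015385 i$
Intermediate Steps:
$m{\left(E,A \right)} = \frac{1}{10}$
$R{\left(s \right)} = - 3 \sqrt{s}$
$\frac{R{\left(4 - 5 \right)} + m{\left(4,12 \right)}}{74 + h{\left(11 \right)}} = \frac{- 3 \sqrt{4 - 5} + \frac{1}{10}}{74 + 11^{2}} = \frac{- 3 \sqrt{4 - 5} + \frac{1}{10}}{74 + 121} = \frac{- 3 \sqrt{-1} + \frac{1}{10}}{195} = \left(- 3 i + \frac{1}{10}\right) \frac{1}{195} = \left(\frac{1}{10} - 3 i\right) \frac{1}{195} = \frac{1}{1950} - \frac{i}{65}$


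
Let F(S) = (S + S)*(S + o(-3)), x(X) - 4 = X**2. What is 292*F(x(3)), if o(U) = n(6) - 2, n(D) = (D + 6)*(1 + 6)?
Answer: 721240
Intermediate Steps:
n(D) = 42 + 7*D (n(D) = (6 + D)*7 = 42 + 7*D)
o(U) = 82 (o(U) = (42 + 7*6) - 2 = (42 + 42) - 2 = 84 - 2 = 82)
x(X) = 4 + X**2
F(S) = 2*S*(82 + S) (F(S) = (S + S)*(S + 82) = (2*S)*(82 + S) = 2*S*(82 + S))
292*F(x(3)) = 292*(2*(4 + 3**2)*(82 + (4 + 3**2))) = 292*(2*(4 + 9)*(82 + (4 + 9))) = 292*(2*13*(82 + 13)) = 292*(2*13*95) = 292*2470 = 721240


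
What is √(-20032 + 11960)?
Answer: 2*I*√2018 ≈ 89.844*I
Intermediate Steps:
√(-20032 + 11960) = √(-8072) = 2*I*√2018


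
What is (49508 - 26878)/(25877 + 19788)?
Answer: 4526/9133 ≈ 0.49557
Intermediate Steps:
(49508 - 26878)/(25877 + 19788) = 22630/45665 = 22630*(1/45665) = 4526/9133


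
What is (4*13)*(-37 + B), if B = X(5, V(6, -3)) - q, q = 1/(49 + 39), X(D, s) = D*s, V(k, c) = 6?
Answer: -8021/22 ≈ -364.59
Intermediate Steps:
q = 1/88 ≈ 0.011364
B = 2639/88 (B = 5*6 - 1*1/88 = 30 - 1/88 = 2639/88 ≈ 29.989)
(4*13)*(-37 + B) = (4*13)*(-37 + 2639/88) = 52*(-617/88) = -8021/22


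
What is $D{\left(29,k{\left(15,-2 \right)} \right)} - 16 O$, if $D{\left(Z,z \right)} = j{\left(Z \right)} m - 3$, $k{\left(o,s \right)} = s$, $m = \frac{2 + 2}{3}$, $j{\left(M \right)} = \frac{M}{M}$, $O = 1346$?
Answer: $- \frac{64613}{3} \approx -21538.0$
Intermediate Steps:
$j{\left(M \right)} = 1$
$m = \frac{4}{3}$ ($m = 4 \cdot \frac{1}{3} = \frac{4}{3} \approx 1.3333$)
$D{\left(Z,z \right)} = - \frac{5}{3}$ ($D{\left(Z,z \right)} = 1 \cdot \frac{4}{3} - 3 = \frac{4}{3} - 3 = - \frac{5}{3}$)
$D{\left(29,k{\left(15,-2 \right)} \right)} - 16 O = - \frac{5}{3} - 16 \cdot 1346 = - \frac{5}{3} - 21536 = - \frac{64613}{3}$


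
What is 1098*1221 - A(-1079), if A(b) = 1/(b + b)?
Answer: 2893139965/2158 ≈ 1.3407e+6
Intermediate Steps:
A(b) = 1/(2*b)
1098*1221 - A(-1079) = 1098*1221 - 1/(2*(-1079)) = 1340658 - (-1)/(2*1079) = 1340658 - 1*(-1/2158) = 1340658 + 1/2158 = 2893139965/2158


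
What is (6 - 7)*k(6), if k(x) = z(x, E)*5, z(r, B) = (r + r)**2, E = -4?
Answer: -720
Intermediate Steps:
z(r, B) = 4*r**2 (z(r, B) = (2*r)**2 = 4*r**2)
k(x) = 20*x**2 (k(x) = (4*x**2)*5 = 20*x**2)
(6 - 7)*k(6) = (6 - 7)*(20*6**2) = -20*36 = -1*720 = -720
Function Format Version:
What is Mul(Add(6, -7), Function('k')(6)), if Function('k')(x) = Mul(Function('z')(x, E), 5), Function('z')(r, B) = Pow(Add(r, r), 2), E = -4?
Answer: -720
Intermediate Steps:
Function('z')(r, B) = Mul(4, Pow(r, 2)) (Function('z')(r, B) = Pow(Mul(2, r), 2) = Mul(4, Pow(r, 2)))
Function('k')(x) = Mul(20, Pow(x, 2)) (Function('k')(x) = Mul(Mul(4, Pow(x, 2)), 5) = Mul(20, Pow(x, 2)))
Mul(Add(6, -7), Function('k')(6)) = Mul(Add(6, -7), Mul(20, Pow(6, 2))) = Mul(-1, Mul(20, 36)) = Mul(-1, 720) = -720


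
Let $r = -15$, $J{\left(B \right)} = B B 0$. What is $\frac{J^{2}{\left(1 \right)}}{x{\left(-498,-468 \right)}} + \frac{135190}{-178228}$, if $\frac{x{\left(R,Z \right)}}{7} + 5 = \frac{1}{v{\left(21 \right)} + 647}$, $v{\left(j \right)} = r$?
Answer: $- \frac{67595}{89114} \approx -0.75852$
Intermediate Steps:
$J{\left(B \right)} = 0$ ($J{\left(B \right)} = B^{2} \cdot 0 = 0$)
$v{\left(j \right)} = -15$
$x{\left(R,Z \right)} = - \frac{22113}{632}$ ($x{\left(R,Z \right)} = -35 + \frac{7}{-15 + 647} = -35 + \frac{7}{632} = - \frac{22113}{632}$)
$\frac{J^{2}{\left(1 \right)}}{x{\left(-498,-468 \right)}} + \frac{135190}{-178228} = \frac{0^{2}}{- \frac{22113}{632}} + \frac{135190}{-178228} = 0 \left(- \frac{632}{22113}\right) + 135190 \left(- \frac{1}{178228}\right) = 0 - \frac{67595}{89114} = - \frac{67595}{89114}$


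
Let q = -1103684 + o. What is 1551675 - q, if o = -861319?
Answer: 3516678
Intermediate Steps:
q = -1965003 (q = -1103684 - 861319 = -1965003)
1551675 - q = 1551675 - 1*(-1965003) = 1551675 + 1965003 = 3516678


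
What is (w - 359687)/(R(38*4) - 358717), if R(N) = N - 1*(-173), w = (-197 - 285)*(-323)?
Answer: 204001/358392 ≈ 0.56921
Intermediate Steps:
w = 155686 (w = -482*(-323) = 155686)
R(N) = 173 + N (R(N) = N + 173 = 173 + N)
(w - 359687)/(R(38*4) - 358717) = (155686 - 359687)/((173 + 38*4) - 358717) = -204001/((173 + 152) - 358717) = -204001/(325 - 358717) = -204001/(-358392) = -204001*(-1/358392) = 204001/358392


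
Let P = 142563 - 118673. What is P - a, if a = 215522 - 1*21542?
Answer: -170090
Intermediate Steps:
a = 193980 (a = 215522 - 21542 = 193980)
P = 23890
P - a = 23890 - 1*193980 = 23890 - 193980 = -170090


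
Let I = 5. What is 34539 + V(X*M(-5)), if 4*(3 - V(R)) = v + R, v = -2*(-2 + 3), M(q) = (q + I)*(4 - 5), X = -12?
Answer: 69085/2 ≈ 34543.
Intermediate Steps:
M(q) = -5 - q (M(q) = (q + 5)*(4 - 5) = (5 + q)*(-1) = -5 - q)
v = -2 (v = -2*1 = -2)
V(R) = 7/2 - R/4 (V(R) = 3 - (-2 + R)/4 = 3 + (½ - R/4) = 7/2 - R/4)
34539 + V(X*M(-5)) = 34539 + (7/2 - (-3)*(-5 - 1*(-5))) = 34539 + (7/2 - (-3)*(-5 + 5)) = 34539 + (7/2 - (-3)*0) = 34539 + (7/2 - ¼*0) = 34539 + (7/2 + 0) = 34539 + 7/2 = 69085/2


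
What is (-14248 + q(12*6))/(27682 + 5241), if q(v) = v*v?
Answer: -824/2993 ≈ -0.27531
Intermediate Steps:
q(v) = v²
(-14248 + q(12*6))/(27682 + 5241) = (-14248 + (12*6)²)/(27682 + 5241) = (-14248 + 72²)/32923 = (-14248 + 5184)*(1/32923) = -9064*1/32923 = -824/2993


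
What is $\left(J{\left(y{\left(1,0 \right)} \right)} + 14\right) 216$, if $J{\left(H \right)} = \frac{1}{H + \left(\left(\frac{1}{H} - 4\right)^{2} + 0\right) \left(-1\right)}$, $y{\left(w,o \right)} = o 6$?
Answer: $3024$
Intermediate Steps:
$y{\left(w,o \right)} = 6 o$
$J{\left(H \right)} = \frac{1}{H - \left(-4 + \frac{1}{H}\right)^{2}}$ ($J{\left(H \right)} = \frac{1}{H + \left(\left(-4 + \frac{1}{H}\right)^{2} + 0\right) \left(-1\right)} = \frac{1}{H + \left(-4 + \frac{1}{H}\right)^{2} \left(-1\right)} = \frac{1}{H - \left(-4 + \frac{1}{H}\right)^{2}}$)
$\left(J{\left(y{\left(1,0 \right)} \right)} + 14\right) 216 = \left(\frac{\left(6 \cdot 0\right)^{2}}{\left(6 \cdot 0\right)^{3} - \left(-1 + 4 \cdot 6 \cdot 0\right)^{2}} + 14\right) 216 = \left(\frac{0^{2}}{0^{3} - \left(-1 + 4 \cdot 0\right)^{2}} + 14\right) 216 = \left(\frac{0}{0 - \left(-1 + 0\right)^{2}} + 14\right) 216 = \left(\frac{0}{0 - \left(-1\right)^{2}} + 14\right) 216 = \left(\frac{0}{0 - 1} + 14\right) 216 = \left(\frac{0}{-1} + 14\right) 216 = \left(0 \left(-1\right) + 14\right) 216 = \left(0 + 14\right) 216 = 14 \cdot 216 = 3024$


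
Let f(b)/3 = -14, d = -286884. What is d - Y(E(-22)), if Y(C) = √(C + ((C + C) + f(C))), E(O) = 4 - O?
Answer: -286890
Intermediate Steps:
f(b) = -42 (f(b) = 3*(-14) = -42)
Y(C) = √(-42 + 3*C) (Y(C) = √(C + ((C + C) - 42)) = √(C + (2*C - 42)) = √(C + (-42 + 2*C)) = √(-42 + 3*C))
d - Y(E(-22)) = -286884 - √(-42 + 3*(4 - 1*(-22))) = -286884 - √(-42 + 3*(4 + 22)) = -286884 - √(-42 + 3*26) = -286884 - √(-42 + 78) = -286884 - √36 = -286884 - 1*6 = -286884 - 6 = -286890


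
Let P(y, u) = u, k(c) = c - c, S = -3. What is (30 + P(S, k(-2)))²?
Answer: 900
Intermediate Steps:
k(c) = 0
(30 + P(S, k(-2)))² = (30 + 0)² = 30² = 900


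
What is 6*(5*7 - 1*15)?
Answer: 120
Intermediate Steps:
6*(5*7 - 1*15) = 6*(35 - 15) = 6*20 = 120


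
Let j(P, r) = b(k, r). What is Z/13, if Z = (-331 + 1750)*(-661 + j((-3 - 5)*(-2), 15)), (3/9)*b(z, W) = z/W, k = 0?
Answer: -937959/13 ≈ -72151.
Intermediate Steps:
b(z, W) = 3*z/W (b(z, W) = 3*(z/W) = 3*z/W)
j(P, r) = 0 (j(P, r) = 3*0/r = 0)
Z = -937959 (Z = (-331 + 1750)*(-661 + 0) = 1419*(-661) = -937959)
Z/13 = -937959/13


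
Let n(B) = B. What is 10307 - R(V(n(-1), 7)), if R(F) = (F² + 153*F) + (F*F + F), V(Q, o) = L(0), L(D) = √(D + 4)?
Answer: 9991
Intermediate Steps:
L(D) = √(4 + D)
V(Q, o) = 2 (V(Q, o) = √(4 + 0) = √4 = 2)
R(F) = 2*F² + 154*F (R(F) = (F² + 153*F) + (F² + F) = (F² + 153*F) + (F + F²) = 2*F² + 154*F)
10307 - R(V(n(-1), 7)) = 10307 - 2*2*(77 + 2) = 10307 - 2*2*79 = 10307 - 1*316 = 10307 - 316 = 9991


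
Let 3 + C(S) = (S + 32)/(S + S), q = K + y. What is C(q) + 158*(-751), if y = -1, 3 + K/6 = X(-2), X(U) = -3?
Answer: -8780909/74 ≈ -1.1866e+5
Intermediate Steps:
K = -36 (K = -18 + 6*(-3) = -18 - 18 = -36)
q = -37 (q = -36 - 1 = -37)
C(S) = -3 + (32 + S)/(2*S) (C(S) = -3 + (S + 32)/(S + S) = -3 + (32 + S)/((2*S)) = -3 + (32 + S)*(1/(2*S)) = -3 + (32 + S)/(2*S))
C(q) + 158*(-751) = (-5/2 + 16/(-37)) + 158*(-751) = (-5/2 + 16*(-1/37)) - 118658 = (-5/2 - 16/37) - 118658 = -217/74 - 118658 = -8780909/74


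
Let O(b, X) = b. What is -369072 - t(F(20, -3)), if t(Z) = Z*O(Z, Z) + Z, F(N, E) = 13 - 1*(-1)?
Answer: -369282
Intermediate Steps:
F(N, E) = 14 (F(N, E) = 13 + 1 = 14)
t(Z) = Z + Z² (t(Z) = Z*Z + Z = Z² + Z = Z + Z²)
-369072 - t(F(20, -3)) = -369072 - 14*(1 + 14) = -369072 - 14*15 = -369072 - 1*210 = -369072 - 210 = -369282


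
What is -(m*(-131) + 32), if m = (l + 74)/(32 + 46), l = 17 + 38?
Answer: 4801/26 ≈ 184.65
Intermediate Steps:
l = 55
m = 43/26 (m = (55 + 74)/(32 + 46) = 129/78 = 129*(1/78) = 43/26 ≈ 1.6538)
-(m*(-131) + 32) = -((43/26)*(-131) + 32) = -(-5633/26 + 32) = -1*(-4801/26) = 4801/26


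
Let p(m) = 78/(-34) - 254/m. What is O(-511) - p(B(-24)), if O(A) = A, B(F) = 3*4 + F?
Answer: -54047/102 ≈ -529.87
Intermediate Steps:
B(F) = 12 + F
p(m) = -39/17 - 254/m (p(m) = 78*(-1/34) - 254/m = -39/17 - 254/m)
O(-511) - p(B(-24)) = -511 - (-39/17 - 254/(12 - 24)) = -511 - (-39/17 - 254/(-12)) = -511 - (-39/17 - 254*(-1/12)) = -511 - (-39/17 + 127/6) = -511 - 1*1925/102 = -511 - 1925/102 = -54047/102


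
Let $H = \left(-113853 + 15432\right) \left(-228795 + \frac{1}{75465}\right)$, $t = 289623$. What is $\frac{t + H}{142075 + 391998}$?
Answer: $\frac{566453428876483}{13434606315} \approx 42164.0$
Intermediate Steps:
$H = \frac{566446143409918}{25155}$ ($H = - 98421 \left(-228795 + \frac{1}{75465}\right) = \left(-98421\right) \left(- \frac{17266014674}{75465}\right) = \frac{566446143409918}{25155} \approx 2.2518 \cdot 10^{10}$)
$\frac{t + H}{142075 + 391998} = \frac{289623 + \frac{566446143409918}{25155}}{142075 + 391998} = \frac{566453428876483}{25155 \cdot 534073} = \frac{566453428876483}{25155} \cdot \frac{1}{534073} = \frac{566453428876483}{13434606315}$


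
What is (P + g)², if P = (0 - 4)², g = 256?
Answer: 73984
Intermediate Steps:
P = 16 (P = (-4)² = 16)
(P + g)² = (16 + 256)² = 272² = 73984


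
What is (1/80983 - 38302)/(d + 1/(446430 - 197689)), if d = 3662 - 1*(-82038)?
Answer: -771547536370965/1726323009018083 ≈ -0.44693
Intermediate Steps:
d = 85700 (d = 3662 + 82038 = 85700)
(1/80983 - 38302)/(d + 1/(446430 - 197689)) = (1/80983 - 38302)/(85700 + 1/(446430 - 197689)) = (1/80983 - 38302)/(85700 + 1/248741) = -3101810865/(80983*(85700 + 1/248741)) = -3101810865/(80983*21317103701/248741) = -3101810865/80983*248741/21317103701 = -771547536370965/1726323009018083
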